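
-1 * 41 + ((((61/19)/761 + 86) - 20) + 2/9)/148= -781016795/19259388 = -40.55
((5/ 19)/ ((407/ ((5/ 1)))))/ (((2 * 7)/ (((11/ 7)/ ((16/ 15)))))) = 375/1102304 = 0.00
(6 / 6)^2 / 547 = 1/547 = 0.00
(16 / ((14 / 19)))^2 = 23104/49 = 471.51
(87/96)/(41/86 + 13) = 1247/18544 = 0.07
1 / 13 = 0.08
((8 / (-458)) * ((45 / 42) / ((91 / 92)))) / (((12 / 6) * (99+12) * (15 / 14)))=-184/2313129 = 0.00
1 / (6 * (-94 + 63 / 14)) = -1/537 = 0.00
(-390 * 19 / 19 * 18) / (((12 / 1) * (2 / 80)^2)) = -936000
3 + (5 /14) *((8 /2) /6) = 68/21 = 3.24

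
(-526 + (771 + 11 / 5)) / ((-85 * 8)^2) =309/578000 = 0.00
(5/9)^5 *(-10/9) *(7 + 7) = -437500/531441 = -0.82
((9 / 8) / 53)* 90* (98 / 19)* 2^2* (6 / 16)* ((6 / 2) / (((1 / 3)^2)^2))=14467005/4028 = 3591.61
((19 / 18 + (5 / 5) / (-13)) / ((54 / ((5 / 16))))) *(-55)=-62975/202176 = -0.31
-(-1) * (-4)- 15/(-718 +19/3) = -1699/427 = -3.98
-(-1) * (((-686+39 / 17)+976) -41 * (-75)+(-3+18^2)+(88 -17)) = 63908/17 = 3759.29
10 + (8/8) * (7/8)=87/8 = 10.88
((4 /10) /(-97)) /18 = -1/4365 = 0.00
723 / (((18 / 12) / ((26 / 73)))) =12532/73 = 171.67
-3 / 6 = -1/2 = -0.50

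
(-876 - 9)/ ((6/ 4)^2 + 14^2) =-3540/793 = -4.46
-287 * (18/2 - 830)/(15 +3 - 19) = -235627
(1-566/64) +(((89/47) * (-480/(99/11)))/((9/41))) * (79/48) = -93202277/121824 = -765.06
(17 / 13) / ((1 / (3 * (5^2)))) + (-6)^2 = 1743/13 = 134.08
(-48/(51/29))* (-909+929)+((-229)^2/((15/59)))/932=-77136077/237660 = -324.56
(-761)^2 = 579121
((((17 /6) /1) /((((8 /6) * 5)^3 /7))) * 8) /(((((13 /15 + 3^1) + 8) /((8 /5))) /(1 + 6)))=22491/44500 = 0.51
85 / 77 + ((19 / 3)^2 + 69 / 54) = 58895/1386 = 42.49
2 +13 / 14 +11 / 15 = 769/210 = 3.66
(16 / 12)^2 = 16/9 = 1.78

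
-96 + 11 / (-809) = -77675/809 = -96.01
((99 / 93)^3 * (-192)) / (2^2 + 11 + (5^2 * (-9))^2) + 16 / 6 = 251004796/94288515 = 2.66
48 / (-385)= -48/385 = -0.12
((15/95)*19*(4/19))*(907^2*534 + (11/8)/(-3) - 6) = 554898391/2 = 277449195.50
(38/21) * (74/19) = 148/21 = 7.05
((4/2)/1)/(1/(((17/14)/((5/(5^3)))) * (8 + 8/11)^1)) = 529.87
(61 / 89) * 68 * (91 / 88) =94367/1958 = 48.20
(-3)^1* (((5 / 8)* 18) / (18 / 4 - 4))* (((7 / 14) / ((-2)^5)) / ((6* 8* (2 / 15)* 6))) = 225/8192 = 0.03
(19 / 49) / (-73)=-19/3577 = -0.01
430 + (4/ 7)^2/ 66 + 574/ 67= 47514464/108339 = 438.57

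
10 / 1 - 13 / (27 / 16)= 62/27 = 2.30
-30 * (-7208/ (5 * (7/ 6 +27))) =1535.43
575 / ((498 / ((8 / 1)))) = 9.24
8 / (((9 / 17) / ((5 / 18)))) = 340/81 = 4.20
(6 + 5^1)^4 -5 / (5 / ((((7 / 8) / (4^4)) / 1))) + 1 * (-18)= 29947897/2048 = 14623.00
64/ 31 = 2.06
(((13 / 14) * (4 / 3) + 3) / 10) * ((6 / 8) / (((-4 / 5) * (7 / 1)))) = -89/1568 = -0.06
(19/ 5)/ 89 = 19/445 = 0.04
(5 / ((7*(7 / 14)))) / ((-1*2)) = -5/7 = -0.71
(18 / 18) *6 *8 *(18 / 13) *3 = 2592/13 = 199.38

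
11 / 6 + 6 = 7.83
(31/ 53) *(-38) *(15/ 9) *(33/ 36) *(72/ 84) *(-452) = 14642540/1113 = 13155.92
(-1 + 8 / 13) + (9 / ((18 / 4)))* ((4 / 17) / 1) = 19/221 = 0.09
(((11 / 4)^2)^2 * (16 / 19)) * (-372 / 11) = -123783/76 = -1628.72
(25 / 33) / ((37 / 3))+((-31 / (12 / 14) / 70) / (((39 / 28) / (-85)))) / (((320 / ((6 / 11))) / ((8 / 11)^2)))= 862861/9603165 = 0.09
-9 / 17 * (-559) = 5031/17 = 295.94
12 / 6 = 2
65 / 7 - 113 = -726/7 = -103.71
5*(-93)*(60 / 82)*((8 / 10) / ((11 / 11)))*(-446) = 4977360/41 = 121399.02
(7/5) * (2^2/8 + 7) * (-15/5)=-63/2 = -31.50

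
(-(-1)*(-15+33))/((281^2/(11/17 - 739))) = -225936/1342337 = -0.17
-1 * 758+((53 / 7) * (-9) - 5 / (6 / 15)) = -11741/14 = -838.64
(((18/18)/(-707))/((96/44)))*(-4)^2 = -22/2121 = -0.01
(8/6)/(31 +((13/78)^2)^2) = 1728/40177 = 0.04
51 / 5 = 10.20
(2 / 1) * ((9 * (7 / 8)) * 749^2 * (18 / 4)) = 318087567/8 = 39760945.88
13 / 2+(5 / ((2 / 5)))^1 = 19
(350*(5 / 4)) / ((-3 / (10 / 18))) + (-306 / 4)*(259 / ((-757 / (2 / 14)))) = -1579514/20439 = -77.28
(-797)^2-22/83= 52722325/83 = 635208.73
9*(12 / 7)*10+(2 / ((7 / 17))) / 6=3257/21 = 155.10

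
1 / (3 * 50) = 1/150 = 0.01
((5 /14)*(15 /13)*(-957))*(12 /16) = -215325/728 = -295.78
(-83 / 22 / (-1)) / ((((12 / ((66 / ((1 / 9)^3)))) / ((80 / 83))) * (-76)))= -191.84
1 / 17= 0.06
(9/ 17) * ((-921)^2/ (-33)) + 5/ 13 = -33080464/2431 = -13607.76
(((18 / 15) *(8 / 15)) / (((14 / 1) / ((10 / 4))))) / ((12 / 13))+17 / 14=1.34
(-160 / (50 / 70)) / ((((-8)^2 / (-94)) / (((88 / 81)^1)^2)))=2547776/6561 = 388.32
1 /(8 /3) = 3/8 = 0.38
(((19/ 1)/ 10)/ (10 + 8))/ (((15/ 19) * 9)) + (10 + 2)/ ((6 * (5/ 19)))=185041/24300 = 7.61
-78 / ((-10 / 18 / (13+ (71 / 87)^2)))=8068164/4205 = 1918.71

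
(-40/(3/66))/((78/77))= -33880/39 = -868.72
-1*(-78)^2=-6084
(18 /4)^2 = 81/4 = 20.25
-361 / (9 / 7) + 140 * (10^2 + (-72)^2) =6655313/9 = 739479.22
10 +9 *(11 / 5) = 149/5 = 29.80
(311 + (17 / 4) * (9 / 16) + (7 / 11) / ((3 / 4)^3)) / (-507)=-5985601/9637056 = -0.62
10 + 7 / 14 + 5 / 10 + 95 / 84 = 1019/84 = 12.13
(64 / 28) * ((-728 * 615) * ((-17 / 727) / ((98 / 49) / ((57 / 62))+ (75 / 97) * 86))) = 217621440/624493 = 348.48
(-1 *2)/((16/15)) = -15/8 = -1.88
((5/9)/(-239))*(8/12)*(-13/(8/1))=65/25812 = 0.00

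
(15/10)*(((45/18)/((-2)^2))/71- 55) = -93705/1136 = -82.49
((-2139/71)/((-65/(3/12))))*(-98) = -104811/9230 = -11.36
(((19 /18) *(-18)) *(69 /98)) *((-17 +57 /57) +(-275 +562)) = -355281/98 = -3625.32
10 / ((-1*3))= -10/3 = -3.33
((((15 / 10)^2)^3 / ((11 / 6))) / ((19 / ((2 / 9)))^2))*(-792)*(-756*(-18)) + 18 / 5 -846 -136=-18299732/1805 = -10138.36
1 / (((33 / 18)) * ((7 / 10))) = 60/77 = 0.78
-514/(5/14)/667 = -7196/3335 = -2.16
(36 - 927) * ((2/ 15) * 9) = -1069.20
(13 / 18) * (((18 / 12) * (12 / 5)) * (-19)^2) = 938.60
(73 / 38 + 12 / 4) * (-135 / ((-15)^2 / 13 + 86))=-19305/3002 = -6.43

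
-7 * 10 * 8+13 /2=-1107/2 = -553.50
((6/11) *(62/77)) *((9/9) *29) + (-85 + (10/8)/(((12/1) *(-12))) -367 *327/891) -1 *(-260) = 77626975/1463616 = 53.04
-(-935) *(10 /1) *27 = 252450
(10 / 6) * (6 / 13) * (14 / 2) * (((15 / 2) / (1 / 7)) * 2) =7350/13 = 565.38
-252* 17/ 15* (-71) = 101388/5 = 20277.60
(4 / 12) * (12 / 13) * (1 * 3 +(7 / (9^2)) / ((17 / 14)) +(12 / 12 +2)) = 33440/17901 = 1.87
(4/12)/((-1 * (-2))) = 1/6 = 0.17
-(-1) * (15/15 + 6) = 7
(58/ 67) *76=4408/67 = 65.79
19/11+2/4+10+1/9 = 2443/198 = 12.34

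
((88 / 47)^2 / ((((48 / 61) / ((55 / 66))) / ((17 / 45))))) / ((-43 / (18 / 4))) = -0.15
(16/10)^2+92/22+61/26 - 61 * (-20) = 8787979/7150 = 1229.09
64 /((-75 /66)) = -1408/25 = -56.32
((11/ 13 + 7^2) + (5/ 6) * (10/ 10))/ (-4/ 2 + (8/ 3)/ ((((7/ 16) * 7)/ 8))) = 193697/18980 = 10.21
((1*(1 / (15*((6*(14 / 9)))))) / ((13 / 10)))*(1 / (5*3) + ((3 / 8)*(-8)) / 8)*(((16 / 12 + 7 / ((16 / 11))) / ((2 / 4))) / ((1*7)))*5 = -10915/733824 = -0.01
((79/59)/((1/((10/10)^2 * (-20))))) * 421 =-665180/59 = -11274.24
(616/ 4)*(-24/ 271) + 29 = 4163/271 = 15.36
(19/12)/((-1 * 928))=-19/11136 = 0.00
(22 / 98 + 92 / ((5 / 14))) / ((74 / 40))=252668/1813 = 139.36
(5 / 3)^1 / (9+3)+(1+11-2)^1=365/36 = 10.14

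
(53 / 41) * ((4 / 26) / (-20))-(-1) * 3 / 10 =773/2665 = 0.29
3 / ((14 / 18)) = 3.86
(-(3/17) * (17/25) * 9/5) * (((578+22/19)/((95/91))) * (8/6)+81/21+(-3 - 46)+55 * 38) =-949936518/1579375 = -601.46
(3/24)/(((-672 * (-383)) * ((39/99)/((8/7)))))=11/7807072 = 0.00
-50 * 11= -550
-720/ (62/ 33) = -11880/31 = -383.23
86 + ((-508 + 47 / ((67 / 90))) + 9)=-23441/67 = -349.87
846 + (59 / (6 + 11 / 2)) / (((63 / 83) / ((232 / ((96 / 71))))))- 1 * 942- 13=9135277/8694 = 1050.76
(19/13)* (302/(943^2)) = 5738/11560237 = 0.00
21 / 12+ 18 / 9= 15/4 = 3.75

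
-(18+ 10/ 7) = -136/7 = -19.43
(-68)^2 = 4624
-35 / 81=-0.43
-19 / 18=-1.06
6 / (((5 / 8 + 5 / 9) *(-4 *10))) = -54/425 = -0.13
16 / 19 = 0.84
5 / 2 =2.50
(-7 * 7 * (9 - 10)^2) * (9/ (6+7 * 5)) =-10.76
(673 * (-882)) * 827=-490895622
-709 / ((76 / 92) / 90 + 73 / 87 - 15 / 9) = 42561270/49129 = 866.32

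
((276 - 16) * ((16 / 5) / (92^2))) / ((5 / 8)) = 416/2645 = 0.16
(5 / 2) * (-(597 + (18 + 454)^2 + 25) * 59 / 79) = -417118.80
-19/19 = -1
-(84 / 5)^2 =-7056/25 = -282.24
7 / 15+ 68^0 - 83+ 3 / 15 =-244/3 = -81.33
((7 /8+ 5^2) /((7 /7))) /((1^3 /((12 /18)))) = 69/4 = 17.25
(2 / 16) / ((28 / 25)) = 25/224 = 0.11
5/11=0.45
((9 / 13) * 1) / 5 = 9/65 = 0.14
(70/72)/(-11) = -35/396 = -0.09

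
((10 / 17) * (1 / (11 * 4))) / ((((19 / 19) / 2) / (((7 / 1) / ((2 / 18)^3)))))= 25515/187 = 136.44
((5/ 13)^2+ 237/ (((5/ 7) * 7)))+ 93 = 118763/845 = 140.55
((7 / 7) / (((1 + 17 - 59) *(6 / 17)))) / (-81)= 17/19926 = 0.00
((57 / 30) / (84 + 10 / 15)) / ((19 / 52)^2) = 2028/12065 = 0.17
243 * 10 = 2430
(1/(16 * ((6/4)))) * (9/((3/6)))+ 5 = 23/4 = 5.75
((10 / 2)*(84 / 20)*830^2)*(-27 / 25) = -15624252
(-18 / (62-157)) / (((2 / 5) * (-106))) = -9/2014 = 0.00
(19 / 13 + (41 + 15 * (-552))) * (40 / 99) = -1427840/429 = -3328.30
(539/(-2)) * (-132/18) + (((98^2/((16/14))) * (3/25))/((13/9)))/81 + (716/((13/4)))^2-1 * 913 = 49607.43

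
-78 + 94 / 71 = -76.68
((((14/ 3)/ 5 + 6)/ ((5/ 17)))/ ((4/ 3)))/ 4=221/50 = 4.42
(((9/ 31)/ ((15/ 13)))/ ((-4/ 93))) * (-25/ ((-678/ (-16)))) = 3.45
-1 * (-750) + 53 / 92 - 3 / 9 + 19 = 212311/276 = 769.24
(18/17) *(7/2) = 63/17 = 3.71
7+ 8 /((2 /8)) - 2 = 37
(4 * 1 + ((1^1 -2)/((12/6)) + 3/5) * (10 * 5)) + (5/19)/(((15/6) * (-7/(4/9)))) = 10765/1197 = 8.99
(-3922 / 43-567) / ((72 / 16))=-56606/387 = -146.27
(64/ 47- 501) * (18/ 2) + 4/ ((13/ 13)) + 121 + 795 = -168107/47 = -3576.74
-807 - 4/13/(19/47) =-199517/247 = -807.76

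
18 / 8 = 9/4 = 2.25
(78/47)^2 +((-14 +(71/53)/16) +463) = 846397239/1873232 = 451.84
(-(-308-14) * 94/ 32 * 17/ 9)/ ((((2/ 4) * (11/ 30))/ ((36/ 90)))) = 128639/33 = 3898.15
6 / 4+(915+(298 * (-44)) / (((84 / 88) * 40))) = 120349/210 = 573.09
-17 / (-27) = 17/27 = 0.63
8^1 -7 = 1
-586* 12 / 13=-7032/13 = -540.92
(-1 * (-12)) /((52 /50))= 150/13 = 11.54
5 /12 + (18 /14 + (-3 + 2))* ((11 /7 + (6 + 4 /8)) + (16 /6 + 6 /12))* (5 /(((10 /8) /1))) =2599/196 = 13.26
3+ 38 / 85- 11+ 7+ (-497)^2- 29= 20993253/85 = 246979.45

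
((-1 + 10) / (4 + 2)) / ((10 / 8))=6/5 = 1.20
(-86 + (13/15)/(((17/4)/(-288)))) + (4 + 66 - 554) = -53442/85 = -628.73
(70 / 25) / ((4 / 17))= 11.90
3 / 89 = 0.03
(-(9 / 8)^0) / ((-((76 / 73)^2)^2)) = 28398241/33362176 = 0.85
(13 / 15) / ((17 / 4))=52/255 = 0.20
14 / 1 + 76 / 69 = 1042/69 = 15.10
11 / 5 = 2.20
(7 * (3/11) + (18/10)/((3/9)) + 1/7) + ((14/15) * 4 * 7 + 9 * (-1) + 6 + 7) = 43411/1155 = 37.59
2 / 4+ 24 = 49/2 = 24.50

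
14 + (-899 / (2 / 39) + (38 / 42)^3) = -324426895/18522 = -17515.76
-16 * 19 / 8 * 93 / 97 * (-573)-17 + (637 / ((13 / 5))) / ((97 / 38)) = 2032643/97 = 20955.08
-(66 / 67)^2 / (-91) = 4356/408499 = 0.01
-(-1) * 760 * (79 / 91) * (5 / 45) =60040/819 = 73.31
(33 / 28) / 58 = 33/1624 = 0.02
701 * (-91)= -63791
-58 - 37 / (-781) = -57.95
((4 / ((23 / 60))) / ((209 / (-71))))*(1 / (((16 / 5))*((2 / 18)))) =-47925/4807 = -9.97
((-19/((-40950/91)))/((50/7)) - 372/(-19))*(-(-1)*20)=8372527/21375 = 391.70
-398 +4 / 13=-5170/13 = -397.69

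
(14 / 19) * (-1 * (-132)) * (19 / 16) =231/2 = 115.50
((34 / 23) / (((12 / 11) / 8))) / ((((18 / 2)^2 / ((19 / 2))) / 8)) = 56848/5589 = 10.17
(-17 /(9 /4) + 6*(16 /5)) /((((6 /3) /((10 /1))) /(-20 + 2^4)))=-2096/9 = -232.89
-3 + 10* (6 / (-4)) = -18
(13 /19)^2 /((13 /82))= 1066/361 = 2.95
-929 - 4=-933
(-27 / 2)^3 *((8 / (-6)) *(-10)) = -32805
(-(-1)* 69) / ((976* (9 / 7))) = 161/2928 = 0.05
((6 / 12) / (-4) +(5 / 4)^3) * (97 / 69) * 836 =790647/368 = 2148.50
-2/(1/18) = -36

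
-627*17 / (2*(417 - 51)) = -3553/244 = -14.56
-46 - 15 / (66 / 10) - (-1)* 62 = 151/11 = 13.73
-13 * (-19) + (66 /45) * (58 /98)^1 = 182183/735 = 247.87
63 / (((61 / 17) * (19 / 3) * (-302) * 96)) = -1071/11200576 = 0.00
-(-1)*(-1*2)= -2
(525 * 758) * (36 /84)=170550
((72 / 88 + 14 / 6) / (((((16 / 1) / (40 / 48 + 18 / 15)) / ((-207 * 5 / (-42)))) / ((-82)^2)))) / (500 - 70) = 30659759/198660 = 154.33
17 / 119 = 1/7 = 0.14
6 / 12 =1/2 = 0.50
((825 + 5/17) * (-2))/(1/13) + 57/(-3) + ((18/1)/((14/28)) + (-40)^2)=-19840.65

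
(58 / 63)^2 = 3364/3969 = 0.85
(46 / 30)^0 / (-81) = -1/81 = -0.01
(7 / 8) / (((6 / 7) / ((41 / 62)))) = 2009/2976 = 0.68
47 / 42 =1.12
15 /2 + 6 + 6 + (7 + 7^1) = 67/2 = 33.50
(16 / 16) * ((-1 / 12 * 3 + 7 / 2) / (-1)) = -13/4 = -3.25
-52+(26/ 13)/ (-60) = -52.03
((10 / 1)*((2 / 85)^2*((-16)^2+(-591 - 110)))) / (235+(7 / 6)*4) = -2136/207791 = -0.01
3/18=0.17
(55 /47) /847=5/3619 = 0.00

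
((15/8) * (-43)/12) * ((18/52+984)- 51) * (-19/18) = 33043565/4992 = 6619.30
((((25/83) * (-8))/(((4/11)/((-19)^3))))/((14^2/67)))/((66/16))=45955300/12201 = 3766.52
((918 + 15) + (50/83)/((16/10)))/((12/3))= 309881/1328 = 233.34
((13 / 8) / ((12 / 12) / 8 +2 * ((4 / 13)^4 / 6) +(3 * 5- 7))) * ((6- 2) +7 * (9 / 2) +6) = 92451957/11142886 = 8.30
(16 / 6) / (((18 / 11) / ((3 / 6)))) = 22/27 = 0.81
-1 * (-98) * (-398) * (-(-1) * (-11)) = 429044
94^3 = 830584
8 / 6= 4/3 = 1.33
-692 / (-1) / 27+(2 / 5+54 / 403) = 1423432/54405 = 26.16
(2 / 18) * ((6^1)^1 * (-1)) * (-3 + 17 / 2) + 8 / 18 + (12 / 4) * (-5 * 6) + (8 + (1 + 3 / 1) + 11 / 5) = -3556/45 = -79.02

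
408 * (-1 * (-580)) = 236640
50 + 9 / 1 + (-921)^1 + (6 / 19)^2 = -311146/361 = -861.90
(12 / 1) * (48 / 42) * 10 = 960/7 = 137.14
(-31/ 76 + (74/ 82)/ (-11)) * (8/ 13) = -33586/111397 = -0.30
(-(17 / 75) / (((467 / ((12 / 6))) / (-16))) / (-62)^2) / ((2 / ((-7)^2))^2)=81634/33659025 = 0.00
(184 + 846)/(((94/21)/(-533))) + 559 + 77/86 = -493474873/4042 = -122086.81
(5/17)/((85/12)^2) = 144/24565 = 0.01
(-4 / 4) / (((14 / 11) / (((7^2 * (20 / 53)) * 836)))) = -643720/53 = -12145.66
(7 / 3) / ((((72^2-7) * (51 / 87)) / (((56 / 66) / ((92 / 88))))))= 11368/18217863 = 0.00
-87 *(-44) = 3828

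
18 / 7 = 2.57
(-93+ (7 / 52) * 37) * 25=-114425/52 = -2200.48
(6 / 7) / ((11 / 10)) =60/77 = 0.78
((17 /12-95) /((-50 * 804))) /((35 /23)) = 25829/16884000 = 0.00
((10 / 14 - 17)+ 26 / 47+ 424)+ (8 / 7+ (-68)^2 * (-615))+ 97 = -935430431/329 = -2843253.59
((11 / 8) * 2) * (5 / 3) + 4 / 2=6.58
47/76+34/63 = 5545/4788 = 1.16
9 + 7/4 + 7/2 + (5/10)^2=29/2 = 14.50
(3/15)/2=1/10 = 0.10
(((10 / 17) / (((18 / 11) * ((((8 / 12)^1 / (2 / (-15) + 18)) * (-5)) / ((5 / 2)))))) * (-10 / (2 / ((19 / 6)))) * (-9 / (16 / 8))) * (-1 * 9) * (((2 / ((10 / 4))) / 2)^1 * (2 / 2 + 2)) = 126027/34 = 3706.68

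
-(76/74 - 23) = 813/37 = 21.97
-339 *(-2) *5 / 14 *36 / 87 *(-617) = -12549780/203 = -61821.58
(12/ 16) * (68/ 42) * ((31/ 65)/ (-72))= -527/65520 = -0.01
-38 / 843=-0.05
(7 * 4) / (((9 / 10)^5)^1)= 2800000/59049 = 47.42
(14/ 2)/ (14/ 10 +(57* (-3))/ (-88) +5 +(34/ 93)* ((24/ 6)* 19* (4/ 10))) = 40920/113741 = 0.36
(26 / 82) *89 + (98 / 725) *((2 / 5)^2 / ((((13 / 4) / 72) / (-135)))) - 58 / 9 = -746133473/17389125 = -42.91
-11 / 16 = -0.69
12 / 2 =6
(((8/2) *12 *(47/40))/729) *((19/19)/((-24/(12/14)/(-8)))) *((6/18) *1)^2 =188/76545 = 0.00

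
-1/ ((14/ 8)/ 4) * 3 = -48/7 = -6.86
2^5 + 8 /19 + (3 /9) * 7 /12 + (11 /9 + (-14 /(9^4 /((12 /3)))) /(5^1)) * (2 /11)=900565283/27424980 = 32.84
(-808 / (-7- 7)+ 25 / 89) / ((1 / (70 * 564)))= 2289649.89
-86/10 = -8.60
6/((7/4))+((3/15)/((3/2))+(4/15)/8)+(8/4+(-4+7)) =361/42 = 8.60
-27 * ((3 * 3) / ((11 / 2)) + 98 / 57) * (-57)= 5164.36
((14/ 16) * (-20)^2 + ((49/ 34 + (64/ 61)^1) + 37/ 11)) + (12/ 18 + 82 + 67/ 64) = 962716199/2190144 = 439.57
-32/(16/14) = -28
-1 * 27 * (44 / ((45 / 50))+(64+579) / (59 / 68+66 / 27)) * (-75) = 997542900/2027 = 492127.73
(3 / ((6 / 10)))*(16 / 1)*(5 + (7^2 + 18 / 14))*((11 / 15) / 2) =1621.71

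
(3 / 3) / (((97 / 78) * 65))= 6/485 = 0.01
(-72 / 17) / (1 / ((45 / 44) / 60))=-0.07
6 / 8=3/4 = 0.75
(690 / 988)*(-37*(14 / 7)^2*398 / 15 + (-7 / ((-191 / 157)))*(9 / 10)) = -516848065/188708 = -2738.88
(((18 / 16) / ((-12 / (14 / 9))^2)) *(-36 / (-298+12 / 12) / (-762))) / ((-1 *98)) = 1/32589216 = 0.00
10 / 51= 0.20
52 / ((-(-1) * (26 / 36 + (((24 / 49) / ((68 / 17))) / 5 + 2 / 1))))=229320/12113 = 18.93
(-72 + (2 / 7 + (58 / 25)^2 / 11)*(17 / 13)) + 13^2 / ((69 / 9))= -704259607/14389375 = -48.94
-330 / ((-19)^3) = 0.05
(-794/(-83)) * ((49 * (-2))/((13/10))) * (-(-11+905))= 695639280/1079 = 644707.40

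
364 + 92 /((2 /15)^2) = 5539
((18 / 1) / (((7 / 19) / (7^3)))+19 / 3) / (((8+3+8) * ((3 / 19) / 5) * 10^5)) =50293/180000 = 0.28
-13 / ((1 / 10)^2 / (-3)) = 3900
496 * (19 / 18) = 4712/9 = 523.56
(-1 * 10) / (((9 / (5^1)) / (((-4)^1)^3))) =3200/9 = 355.56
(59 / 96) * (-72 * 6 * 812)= -215586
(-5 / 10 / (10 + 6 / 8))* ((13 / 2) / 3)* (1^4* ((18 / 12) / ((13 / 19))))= -0.22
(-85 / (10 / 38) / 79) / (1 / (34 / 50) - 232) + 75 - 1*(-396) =145827562/309601 = 471.02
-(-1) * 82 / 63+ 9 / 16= 1879/1008 = 1.86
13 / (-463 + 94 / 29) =-377/13333 = -0.03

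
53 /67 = 0.79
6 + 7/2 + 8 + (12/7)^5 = 1085909/33614 = 32.31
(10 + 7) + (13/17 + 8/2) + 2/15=5584/255 = 21.90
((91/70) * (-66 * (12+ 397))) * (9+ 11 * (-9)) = 3158298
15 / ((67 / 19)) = 4.25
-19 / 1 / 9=-19/9 = -2.11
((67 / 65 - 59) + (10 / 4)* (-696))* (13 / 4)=-29217/5 = -5843.40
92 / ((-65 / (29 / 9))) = -2668/585 = -4.56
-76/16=-19/4 = -4.75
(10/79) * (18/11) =180/869 = 0.21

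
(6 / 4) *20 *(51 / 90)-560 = -543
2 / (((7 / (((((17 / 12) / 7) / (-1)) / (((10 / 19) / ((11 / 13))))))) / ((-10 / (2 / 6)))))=3553/1274 = 2.79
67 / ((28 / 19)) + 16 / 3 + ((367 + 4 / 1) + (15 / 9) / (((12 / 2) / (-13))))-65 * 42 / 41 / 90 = 4313059/10332 = 417.45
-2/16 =-1/8 = -0.12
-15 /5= -3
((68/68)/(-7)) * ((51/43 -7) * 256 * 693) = 6336000/43 = 147348.84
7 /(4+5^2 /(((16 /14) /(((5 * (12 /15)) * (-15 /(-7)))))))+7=7.04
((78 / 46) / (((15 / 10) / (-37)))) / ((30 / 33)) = -5291/115 = -46.01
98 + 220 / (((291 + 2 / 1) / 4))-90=3224/293 = 11.00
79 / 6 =13.17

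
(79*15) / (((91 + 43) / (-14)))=-8295/67 = -123.81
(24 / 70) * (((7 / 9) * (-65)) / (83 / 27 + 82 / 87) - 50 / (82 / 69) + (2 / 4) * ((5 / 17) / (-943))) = -389056782/20760145 = -18.74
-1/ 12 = -0.08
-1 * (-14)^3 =2744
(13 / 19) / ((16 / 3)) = 39/304 = 0.13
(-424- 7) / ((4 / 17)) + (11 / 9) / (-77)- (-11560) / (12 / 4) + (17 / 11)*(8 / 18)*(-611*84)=-92117111/2772 = -33231.28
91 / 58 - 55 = -3099/58 = -53.43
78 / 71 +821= 58369/71 = 822.10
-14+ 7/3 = -35/3 = -11.67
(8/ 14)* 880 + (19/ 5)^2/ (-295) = 25957473/51625 = 502.81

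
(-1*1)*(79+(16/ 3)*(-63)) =257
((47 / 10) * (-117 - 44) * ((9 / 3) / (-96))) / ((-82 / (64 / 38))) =-7567/15580 = -0.49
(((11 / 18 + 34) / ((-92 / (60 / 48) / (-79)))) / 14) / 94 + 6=7507027/1245312 = 6.03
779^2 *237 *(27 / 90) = 431463951/10 = 43146395.10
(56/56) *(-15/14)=-15/14 = -1.07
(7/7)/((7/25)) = 25/7 = 3.57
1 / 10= 0.10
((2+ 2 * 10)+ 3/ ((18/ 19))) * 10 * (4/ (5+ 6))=3020/33 = 91.52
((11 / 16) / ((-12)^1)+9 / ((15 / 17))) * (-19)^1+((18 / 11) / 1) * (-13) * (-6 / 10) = -1900249/10560 = -179.95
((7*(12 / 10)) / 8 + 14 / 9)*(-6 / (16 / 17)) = -7973/480 = -16.61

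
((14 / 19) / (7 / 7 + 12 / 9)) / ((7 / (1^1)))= 6/133 = 0.05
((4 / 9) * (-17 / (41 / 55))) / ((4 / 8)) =-7480/369 = -20.27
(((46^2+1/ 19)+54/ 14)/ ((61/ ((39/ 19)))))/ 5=14.27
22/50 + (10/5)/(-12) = 41/150 = 0.27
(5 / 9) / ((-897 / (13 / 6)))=-5/3726 = 0.00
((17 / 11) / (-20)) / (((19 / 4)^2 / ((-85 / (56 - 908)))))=-289/845823 = 0.00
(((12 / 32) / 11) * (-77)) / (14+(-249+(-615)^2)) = -21/3023920 = 0.00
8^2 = 64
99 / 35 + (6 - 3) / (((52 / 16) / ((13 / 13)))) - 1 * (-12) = 7167/455 = 15.75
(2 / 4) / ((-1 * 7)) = -1/14 = -0.07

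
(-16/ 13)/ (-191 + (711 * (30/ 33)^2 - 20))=-1936/592397 = 0.00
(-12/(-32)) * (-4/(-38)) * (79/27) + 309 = 211435/684 = 309.12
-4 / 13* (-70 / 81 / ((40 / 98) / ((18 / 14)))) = 98/117 = 0.84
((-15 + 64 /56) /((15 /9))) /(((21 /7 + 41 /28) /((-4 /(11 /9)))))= 41904/6875 = 6.10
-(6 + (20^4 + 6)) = -160012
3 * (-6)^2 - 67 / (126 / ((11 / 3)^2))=114365/1134 = 100.85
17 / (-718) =-17/718 = -0.02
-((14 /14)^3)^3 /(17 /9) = -9/17 = -0.53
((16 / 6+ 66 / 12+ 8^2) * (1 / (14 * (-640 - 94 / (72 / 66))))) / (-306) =433/18665388 = 0.00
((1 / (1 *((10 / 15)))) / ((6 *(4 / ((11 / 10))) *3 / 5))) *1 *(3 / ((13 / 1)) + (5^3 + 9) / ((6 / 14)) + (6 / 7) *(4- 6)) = 934483/26208 = 35.66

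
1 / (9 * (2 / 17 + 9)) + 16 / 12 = 1877/1395 = 1.35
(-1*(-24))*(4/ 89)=96/89 = 1.08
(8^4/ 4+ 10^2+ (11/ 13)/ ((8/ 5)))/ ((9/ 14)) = 818657/468 = 1749.27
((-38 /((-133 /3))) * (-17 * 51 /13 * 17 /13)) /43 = -88434/50869 = -1.74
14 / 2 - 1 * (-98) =105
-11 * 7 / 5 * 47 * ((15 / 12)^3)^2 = -11309375/4096 = -2761.08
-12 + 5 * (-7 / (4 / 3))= -153/4 = -38.25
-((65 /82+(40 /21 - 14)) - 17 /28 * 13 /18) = 242617/20664 = 11.74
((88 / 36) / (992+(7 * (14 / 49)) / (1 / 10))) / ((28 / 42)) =1/276 = 0.00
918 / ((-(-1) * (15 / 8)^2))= 6528/25 = 261.12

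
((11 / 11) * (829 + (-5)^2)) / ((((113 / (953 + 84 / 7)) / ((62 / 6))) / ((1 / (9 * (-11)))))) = -25547410/33561 = -761.22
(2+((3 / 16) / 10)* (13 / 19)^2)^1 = 116027/57760 = 2.01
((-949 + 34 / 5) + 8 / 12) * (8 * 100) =-2259680/3 = -753226.67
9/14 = 0.64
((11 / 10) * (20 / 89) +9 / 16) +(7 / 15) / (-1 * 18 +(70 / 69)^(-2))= 278846861/356451408 = 0.78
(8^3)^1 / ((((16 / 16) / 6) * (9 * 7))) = 48.76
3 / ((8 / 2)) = 3/4 = 0.75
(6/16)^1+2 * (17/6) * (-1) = -127/24 = -5.29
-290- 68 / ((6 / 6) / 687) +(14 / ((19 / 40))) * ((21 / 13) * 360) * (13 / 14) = -590714/19 = -31090.21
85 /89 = 0.96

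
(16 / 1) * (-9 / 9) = -16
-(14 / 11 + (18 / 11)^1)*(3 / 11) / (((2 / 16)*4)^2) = -384/121 = -3.17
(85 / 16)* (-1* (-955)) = 81175/16 = 5073.44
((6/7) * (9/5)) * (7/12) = 9/10 = 0.90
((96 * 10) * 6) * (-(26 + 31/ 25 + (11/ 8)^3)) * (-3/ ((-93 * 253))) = -3437523/156860 = -21.91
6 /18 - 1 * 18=-17.67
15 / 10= 3/2 = 1.50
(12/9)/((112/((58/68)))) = 29/2856 = 0.01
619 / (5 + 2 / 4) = 112.55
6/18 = 1/3 = 0.33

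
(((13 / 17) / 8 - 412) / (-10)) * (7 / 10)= 392133/13600 = 28.83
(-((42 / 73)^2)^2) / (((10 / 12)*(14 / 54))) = -72013536/141991205 = -0.51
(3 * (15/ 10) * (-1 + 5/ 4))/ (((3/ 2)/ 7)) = 5.25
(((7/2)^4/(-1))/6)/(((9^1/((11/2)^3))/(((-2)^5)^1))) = 3195731/216 = 14795.05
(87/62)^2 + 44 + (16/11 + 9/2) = 2195537/42284 = 51.92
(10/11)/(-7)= -10/77 = -0.13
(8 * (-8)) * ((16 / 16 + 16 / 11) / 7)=-1728/77 = -22.44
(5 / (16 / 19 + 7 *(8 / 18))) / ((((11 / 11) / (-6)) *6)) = -855/676 = -1.26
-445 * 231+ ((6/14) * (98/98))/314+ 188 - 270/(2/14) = -229684403/2198 = -104497.00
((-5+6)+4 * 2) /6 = 3/2 = 1.50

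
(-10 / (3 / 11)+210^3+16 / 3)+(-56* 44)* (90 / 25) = 138781474/15 = 9252098.27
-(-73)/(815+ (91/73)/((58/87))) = 10658/119263 = 0.09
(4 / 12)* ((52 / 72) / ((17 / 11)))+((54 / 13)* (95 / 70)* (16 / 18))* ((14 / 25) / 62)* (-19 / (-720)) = 0.16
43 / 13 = 3.31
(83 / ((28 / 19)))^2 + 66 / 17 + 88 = 3263.99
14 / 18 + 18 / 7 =3.35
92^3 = 778688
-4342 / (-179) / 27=4342/4833 = 0.90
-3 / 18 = -1/6 = -0.17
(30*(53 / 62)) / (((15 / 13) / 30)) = 20670/31 = 666.77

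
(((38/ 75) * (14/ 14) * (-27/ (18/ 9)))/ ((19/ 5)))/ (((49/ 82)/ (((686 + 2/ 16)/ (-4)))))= 2025441/3920 = 516.69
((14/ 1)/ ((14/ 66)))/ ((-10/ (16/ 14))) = -264/35 = -7.54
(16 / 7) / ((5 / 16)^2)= 4096/175 = 23.41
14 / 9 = 1.56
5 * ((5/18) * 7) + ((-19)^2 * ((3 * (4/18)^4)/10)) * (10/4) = 45413/4374 = 10.38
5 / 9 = 0.56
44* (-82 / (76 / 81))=-73062/19 = -3845.37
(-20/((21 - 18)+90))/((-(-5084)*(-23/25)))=125/2718669 = 0.00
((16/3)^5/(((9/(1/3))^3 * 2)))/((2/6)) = 524288/1594323 = 0.33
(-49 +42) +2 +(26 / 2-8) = 0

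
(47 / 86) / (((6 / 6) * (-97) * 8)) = -47/66736 = 0.00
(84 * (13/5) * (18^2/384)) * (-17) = -125307/40 = -3132.68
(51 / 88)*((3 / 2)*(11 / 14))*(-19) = -2907/224 = -12.98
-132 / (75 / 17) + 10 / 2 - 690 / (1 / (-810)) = 558875.08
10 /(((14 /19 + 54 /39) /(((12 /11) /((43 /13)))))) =96330/61963 = 1.55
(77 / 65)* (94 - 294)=-3080/13 = -236.92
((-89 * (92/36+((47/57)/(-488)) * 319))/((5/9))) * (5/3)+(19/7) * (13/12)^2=-625297877/1168272 = -535.23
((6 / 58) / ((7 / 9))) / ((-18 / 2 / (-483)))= 207/29 = 7.14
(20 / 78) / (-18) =-5/351 = -0.01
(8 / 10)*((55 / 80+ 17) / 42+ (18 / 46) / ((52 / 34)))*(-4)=-27205/12558 = -2.17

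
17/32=0.53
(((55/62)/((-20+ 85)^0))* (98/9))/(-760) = -539/42408 = -0.01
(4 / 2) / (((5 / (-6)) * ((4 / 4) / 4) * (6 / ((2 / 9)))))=-16/45 = -0.36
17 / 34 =1/2 = 0.50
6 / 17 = 0.35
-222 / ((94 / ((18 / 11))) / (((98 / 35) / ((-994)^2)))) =-999/91216895 = 0.00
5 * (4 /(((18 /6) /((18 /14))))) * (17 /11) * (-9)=-9180/77 = -119.22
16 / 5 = 3.20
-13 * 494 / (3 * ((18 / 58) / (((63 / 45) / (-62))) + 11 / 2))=2607332/10041 = 259.67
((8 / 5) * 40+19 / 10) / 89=659/890 = 0.74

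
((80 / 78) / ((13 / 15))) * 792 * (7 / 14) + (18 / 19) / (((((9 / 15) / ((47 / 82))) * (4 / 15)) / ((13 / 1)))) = 270020475/526604 = 512.76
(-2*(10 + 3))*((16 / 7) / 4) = -104/7 = -14.86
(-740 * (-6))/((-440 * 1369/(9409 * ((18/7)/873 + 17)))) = -3359595/2849 = -1179.22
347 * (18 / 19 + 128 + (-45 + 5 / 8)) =29346.61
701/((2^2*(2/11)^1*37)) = 7711/296 = 26.05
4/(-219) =-0.02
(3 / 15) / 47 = 1/235 = 0.00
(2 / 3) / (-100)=-1/150 = -0.01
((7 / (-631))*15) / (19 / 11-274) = 231/377969 = 0.00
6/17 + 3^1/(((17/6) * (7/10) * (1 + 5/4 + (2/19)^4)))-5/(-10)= 425771699/279162814 = 1.53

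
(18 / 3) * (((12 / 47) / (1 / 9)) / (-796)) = -162/9353 = -0.02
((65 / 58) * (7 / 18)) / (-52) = -35/4176 = -0.01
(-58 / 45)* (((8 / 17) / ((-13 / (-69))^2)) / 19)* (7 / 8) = -214774/272935 = -0.79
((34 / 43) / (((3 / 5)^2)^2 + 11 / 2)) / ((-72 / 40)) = -212500/2723319 = -0.08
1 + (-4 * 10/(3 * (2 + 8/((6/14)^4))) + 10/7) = 32173/13559 = 2.37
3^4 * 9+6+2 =737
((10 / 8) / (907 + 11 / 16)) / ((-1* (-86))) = 10/624489 = 0.00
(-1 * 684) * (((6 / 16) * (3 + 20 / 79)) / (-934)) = 131841/147572 = 0.89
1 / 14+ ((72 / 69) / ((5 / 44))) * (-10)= -29545/322 = -91.75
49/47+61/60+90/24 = 8191/1410 = 5.81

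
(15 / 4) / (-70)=-3/56 = -0.05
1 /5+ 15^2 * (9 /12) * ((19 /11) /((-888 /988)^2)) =434930069/1204720 = 361.02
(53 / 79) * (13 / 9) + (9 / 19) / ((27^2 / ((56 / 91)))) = 0.97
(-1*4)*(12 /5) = -48/5 = -9.60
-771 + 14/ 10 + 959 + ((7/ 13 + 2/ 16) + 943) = 589193/520 = 1133.06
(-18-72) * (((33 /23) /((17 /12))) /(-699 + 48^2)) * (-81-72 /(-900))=282744/61525 = 4.60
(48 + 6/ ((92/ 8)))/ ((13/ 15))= 16740/299 = 55.99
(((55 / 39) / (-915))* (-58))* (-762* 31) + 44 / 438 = -122235410/57889 = -2111.55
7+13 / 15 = 118/15 = 7.87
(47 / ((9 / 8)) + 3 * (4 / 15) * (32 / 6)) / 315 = 296/2025 = 0.15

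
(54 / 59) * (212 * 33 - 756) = 336960/59 = 5711.19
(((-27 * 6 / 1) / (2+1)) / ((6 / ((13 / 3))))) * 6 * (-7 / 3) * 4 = 2184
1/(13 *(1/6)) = 6/13 = 0.46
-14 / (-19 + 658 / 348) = 2436/2977 = 0.82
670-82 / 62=20729/31 = 668.68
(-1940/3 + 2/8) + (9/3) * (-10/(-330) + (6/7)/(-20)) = -2986619/4620 = -646.45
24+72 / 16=57/2 = 28.50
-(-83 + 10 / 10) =82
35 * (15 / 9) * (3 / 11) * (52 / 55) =1820/121 = 15.04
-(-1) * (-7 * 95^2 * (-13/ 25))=32851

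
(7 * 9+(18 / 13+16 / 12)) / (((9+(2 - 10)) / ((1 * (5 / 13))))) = 12815/507 = 25.28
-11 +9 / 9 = -10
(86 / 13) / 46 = 43/299 = 0.14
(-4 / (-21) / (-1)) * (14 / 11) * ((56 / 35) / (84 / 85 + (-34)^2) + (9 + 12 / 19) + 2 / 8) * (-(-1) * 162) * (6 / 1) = -314905320/135223 = -2328.79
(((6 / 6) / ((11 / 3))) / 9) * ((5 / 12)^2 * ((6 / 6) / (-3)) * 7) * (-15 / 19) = 875/90288 = 0.01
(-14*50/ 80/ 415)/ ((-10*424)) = 7/1407680 = 0.00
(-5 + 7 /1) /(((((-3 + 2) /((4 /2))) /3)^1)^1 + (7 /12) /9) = -216/11 = -19.64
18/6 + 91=94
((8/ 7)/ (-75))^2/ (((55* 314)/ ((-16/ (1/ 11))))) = -512/216365625 = 0.00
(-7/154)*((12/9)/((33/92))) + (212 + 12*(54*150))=106081484/1089 = 97411.83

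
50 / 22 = 25/11 = 2.27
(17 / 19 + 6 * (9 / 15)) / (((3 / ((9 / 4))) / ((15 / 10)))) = 3843/760 = 5.06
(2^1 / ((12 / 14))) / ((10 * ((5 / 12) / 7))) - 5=-27/25 = -1.08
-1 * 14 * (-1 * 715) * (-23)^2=5295290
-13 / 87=-0.15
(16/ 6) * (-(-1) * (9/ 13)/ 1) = 24/13 = 1.85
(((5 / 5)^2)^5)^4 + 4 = 5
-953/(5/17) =-16201/5 = -3240.20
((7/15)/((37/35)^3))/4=60025/607836 = 0.10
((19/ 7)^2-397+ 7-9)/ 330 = -1919/1617 = -1.19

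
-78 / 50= -39/25 = -1.56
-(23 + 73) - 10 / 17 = -1642/17 = -96.59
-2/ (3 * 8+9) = -2/33 = -0.06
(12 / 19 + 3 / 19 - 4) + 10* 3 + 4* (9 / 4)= 680/19 = 35.79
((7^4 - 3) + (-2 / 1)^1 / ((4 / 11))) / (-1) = -4785/2 = -2392.50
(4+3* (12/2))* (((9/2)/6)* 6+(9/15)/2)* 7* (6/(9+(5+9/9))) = 7392/25 = 295.68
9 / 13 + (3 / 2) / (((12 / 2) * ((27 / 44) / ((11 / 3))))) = 2302/1053 = 2.19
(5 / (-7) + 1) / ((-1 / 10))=-20/7 = -2.86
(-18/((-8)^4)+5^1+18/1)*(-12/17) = -141285/8704 = -16.23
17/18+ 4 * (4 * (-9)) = -2575/18 = -143.06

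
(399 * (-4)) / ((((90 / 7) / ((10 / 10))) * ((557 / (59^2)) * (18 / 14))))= -45371354/75195 = -603.38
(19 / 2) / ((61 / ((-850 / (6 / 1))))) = -8075/366 = -22.06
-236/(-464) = 59/116 = 0.51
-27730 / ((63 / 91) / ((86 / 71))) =-31002140/639 = -48516.65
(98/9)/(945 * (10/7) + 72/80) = 0.01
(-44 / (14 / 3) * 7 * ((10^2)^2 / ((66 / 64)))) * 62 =-39680000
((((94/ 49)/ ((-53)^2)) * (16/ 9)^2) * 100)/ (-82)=-1203200/457105761 = 0.00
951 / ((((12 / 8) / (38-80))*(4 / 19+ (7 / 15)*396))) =-632415/4394 = -143.93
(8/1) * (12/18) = 16/3 = 5.33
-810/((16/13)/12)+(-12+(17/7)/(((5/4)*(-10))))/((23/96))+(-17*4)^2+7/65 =-347886969/104650 = -3324.29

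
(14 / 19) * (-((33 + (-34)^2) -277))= -672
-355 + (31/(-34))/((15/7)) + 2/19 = -3443053/9690 = -355.32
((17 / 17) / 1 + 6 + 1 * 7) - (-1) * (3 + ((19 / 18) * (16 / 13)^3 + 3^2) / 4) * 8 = 1185112/19773 = 59.94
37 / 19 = 1.95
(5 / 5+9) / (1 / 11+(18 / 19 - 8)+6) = -2090/201 = -10.40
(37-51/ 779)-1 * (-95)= 102777/779 = 131.93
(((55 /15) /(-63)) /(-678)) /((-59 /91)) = -143/1080054 = 0.00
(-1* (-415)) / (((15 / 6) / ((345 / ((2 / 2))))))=57270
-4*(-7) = 28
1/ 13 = 0.08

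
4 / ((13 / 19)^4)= 18.25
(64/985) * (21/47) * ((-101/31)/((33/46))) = -2081408/15786595 = -0.13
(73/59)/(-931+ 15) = -73/54044 = 0.00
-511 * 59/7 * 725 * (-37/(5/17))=392819935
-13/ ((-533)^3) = 1/11647649 = 0.00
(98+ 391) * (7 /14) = 489/2 = 244.50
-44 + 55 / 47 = -2013/47 = -42.83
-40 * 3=-120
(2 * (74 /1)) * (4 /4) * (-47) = -6956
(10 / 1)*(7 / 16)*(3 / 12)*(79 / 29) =2765/928 = 2.98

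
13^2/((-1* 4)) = -169/4 = -42.25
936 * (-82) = -76752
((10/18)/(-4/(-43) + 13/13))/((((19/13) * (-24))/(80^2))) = -2236000/24111 = -92.74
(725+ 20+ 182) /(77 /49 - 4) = -6489/17 = -381.71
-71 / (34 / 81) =-5751/34 = -169.15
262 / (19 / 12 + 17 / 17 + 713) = 3144/8587 = 0.37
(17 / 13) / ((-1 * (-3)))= 17/39 = 0.44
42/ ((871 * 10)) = 21/4355 = 0.00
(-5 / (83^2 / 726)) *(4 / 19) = -14520/130891 = -0.11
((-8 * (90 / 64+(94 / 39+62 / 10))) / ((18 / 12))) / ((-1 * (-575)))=-62503/672750 = -0.09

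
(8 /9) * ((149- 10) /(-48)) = -2.57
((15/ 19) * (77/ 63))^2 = 3025/3249 = 0.93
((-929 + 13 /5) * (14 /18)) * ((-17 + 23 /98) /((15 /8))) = 10147168/1575 = 6442.65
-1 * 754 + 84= -670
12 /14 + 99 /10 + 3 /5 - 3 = 117/14 = 8.36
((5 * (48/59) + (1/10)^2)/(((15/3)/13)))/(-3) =-312767/88500 = -3.53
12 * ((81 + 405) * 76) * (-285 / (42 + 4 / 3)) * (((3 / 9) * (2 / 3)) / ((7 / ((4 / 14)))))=-16842816/637 = -26440.84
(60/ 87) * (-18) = -12.41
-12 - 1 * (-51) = 39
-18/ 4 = -9/2 = -4.50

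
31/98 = 0.32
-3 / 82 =-0.04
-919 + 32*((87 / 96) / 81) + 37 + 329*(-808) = -21603805/81 = -266713.64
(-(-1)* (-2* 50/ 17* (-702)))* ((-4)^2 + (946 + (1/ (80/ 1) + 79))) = 146158155/34 = 4298769.26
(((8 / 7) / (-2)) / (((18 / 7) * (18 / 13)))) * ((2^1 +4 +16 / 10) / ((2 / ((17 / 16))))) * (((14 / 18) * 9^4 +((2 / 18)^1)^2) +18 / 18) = -347194315/104976 = -3307.37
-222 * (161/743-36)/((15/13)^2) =332497022/55725 = 5966.75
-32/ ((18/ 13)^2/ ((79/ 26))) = -4108/81 = -50.72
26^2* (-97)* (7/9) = -459004/9 = -51000.44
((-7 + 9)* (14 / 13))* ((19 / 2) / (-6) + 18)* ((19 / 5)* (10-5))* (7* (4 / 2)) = 366814/39 = 9405.49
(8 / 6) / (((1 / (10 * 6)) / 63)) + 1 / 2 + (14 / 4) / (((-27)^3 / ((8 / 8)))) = 99212158/19683 = 5040.50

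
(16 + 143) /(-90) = -53/30 = -1.77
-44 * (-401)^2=-7075244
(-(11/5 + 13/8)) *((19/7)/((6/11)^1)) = -19.03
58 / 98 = 29/49 = 0.59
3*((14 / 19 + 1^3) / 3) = 33/19 = 1.74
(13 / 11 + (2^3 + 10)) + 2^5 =563/11 = 51.18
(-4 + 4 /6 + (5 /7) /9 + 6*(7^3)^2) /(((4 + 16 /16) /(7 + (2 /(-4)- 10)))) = -44471117/90 = -494123.52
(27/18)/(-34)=-3/68 = -0.04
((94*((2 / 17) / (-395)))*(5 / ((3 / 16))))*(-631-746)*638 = 51815808/79 = 655896.30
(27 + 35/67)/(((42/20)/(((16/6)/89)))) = 0.39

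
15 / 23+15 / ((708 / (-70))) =-2255/2714 = -0.83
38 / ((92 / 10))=95/23 = 4.13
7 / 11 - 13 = -136/11 = -12.36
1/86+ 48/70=2099/3010 = 0.70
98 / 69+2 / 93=1028/713 = 1.44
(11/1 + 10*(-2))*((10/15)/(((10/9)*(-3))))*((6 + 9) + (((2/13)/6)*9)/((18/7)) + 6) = 987/26 = 37.96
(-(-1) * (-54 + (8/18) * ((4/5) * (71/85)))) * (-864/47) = 19719744/19975 = 987.22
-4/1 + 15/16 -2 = -81/16 = -5.06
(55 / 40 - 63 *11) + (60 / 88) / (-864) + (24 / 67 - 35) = -308309303/424512 = -726.27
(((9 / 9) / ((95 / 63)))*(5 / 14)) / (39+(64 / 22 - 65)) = -99/9652 = -0.01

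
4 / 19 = 0.21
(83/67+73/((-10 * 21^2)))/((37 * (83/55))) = 3972529/181477674 = 0.02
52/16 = 13/4 = 3.25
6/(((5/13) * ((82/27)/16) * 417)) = 5616/28495 = 0.20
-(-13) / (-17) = -13/17 = -0.76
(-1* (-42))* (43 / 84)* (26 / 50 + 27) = 14792/25 = 591.68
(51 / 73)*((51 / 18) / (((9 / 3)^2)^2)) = 289/11826 = 0.02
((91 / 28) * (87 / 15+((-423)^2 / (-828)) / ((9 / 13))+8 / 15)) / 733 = -1097239/809232 = -1.36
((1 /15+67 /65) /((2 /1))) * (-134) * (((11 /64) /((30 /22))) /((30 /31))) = -26890919/2808000 = -9.58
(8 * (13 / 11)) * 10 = 94.55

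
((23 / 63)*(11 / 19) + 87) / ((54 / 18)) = 104392/3591 = 29.07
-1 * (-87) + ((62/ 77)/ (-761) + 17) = 6094026/58597 = 104.00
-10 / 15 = -2/3 = -0.67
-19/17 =-1.12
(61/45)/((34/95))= 3.79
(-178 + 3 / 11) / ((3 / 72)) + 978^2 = 10474404/11 = 952218.55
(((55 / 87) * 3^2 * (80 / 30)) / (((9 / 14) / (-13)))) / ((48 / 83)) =-415415/783 = -530.54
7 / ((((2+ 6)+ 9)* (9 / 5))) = 35/153 = 0.23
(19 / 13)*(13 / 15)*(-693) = -4389/5 = -877.80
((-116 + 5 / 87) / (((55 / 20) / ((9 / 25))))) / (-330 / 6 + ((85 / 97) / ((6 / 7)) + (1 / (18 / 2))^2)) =172916856/614807975 = 0.28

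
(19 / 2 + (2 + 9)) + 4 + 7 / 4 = 105/4 = 26.25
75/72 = 25/24 = 1.04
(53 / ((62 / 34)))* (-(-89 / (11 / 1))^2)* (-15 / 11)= 107052315/41261 = 2594.52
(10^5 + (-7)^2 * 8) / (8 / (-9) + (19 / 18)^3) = 585486144/1675 = 349543.97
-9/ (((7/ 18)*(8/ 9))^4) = -387420489/614656 = -630.30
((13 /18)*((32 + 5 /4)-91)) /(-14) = 143/48 = 2.98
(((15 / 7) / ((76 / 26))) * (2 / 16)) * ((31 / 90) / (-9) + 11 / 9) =1781/16416 = 0.11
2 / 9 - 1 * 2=-16/9 = -1.78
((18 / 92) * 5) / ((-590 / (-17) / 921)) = 140913/5428 = 25.96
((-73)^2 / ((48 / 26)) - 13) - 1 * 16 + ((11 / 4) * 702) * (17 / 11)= 5841.04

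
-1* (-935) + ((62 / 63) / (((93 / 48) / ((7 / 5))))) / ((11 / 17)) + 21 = 473764/495 = 957.10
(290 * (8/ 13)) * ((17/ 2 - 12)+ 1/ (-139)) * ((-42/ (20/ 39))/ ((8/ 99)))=176351175/278 = 634356.74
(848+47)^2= 801025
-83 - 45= -128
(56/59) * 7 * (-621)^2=151171272/59 = 2562224.95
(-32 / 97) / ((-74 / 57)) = 0.25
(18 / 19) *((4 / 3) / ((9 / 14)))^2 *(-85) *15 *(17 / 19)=-45315200/9747 = -4649.14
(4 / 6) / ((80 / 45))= 3/8 = 0.38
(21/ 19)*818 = 17178/19 = 904.11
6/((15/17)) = 34/5 = 6.80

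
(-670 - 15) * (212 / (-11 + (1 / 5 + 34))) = -181525/29 = -6259.48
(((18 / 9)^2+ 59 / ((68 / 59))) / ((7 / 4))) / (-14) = -3753/1666 = -2.25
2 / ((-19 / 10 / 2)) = -40/19 = -2.11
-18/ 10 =-9/5 = -1.80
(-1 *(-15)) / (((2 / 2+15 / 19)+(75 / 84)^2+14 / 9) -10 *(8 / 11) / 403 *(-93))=287567280/111586549 = 2.58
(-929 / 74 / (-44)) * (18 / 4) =8361/6512 = 1.28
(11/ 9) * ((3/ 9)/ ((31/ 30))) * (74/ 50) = 814/1395 = 0.58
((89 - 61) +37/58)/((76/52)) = 21593/1102 = 19.59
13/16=0.81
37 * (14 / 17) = 30.47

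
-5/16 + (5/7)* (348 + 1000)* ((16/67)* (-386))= -666022185/7504 = -88755.62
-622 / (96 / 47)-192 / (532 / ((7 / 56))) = -1944349/6384 = -304.57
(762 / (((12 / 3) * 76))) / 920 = 381/139840 = 0.00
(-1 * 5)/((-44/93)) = 10.57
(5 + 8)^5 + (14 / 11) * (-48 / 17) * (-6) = 69435823/187 = 371314.56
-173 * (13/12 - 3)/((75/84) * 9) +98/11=372533/7425 = 50.17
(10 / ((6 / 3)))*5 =25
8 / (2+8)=4/5 = 0.80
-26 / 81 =-0.32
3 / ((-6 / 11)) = -11/2 = -5.50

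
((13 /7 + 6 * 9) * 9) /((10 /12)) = 21114/35 = 603.26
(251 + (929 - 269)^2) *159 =69300309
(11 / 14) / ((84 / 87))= 319/392 = 0.81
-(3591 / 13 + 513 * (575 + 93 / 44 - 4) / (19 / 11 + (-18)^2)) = -219638385/186316 = -1178.85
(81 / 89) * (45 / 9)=405/89 = 4.55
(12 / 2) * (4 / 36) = 2/3 = 0.67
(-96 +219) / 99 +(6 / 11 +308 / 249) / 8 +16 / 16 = 9003/3652 = 2.47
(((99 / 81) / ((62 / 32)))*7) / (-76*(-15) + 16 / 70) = 980/253053 = 0.00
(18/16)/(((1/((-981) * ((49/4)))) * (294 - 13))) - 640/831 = -48.88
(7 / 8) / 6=7/48 = 0.15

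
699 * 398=278202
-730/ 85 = -146/17 = -8.59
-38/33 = -1.15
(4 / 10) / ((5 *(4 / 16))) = 8/25 = 0.32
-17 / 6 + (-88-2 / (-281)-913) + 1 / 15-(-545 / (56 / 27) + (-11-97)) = -149411359/236040 = -632.99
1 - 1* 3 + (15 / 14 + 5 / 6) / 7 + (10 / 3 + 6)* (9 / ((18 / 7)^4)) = 82879/428652 = 0.19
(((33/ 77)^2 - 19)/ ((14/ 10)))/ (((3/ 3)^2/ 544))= -2507840/343 = -7311.49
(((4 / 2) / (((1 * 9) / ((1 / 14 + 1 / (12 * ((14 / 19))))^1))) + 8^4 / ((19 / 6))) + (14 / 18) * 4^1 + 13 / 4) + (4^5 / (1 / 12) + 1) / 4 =62801215/14364 = 4372.13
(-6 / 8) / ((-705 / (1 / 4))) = 1/3760 = 0.00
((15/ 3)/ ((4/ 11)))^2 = 3025/16 = 189.06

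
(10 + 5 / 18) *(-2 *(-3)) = 61.67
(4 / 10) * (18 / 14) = 18/35 = 0.51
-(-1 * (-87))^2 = -7569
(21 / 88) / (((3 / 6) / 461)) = 9681/44 = 220.02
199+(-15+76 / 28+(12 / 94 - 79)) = 35480/329 = 107.84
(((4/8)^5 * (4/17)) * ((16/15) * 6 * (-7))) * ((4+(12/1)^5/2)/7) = -5855.06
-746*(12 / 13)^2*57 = -6123168/169 = -36231.76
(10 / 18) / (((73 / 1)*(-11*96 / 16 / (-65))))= 325/43362 = 0.01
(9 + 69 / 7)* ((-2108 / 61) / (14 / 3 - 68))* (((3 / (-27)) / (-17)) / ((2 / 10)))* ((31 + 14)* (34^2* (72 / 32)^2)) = 718422210/8113 = 88551.98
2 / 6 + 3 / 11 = 20/33 = 0.61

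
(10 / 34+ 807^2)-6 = 651243.29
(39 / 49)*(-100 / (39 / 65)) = -6500/49 = -132.65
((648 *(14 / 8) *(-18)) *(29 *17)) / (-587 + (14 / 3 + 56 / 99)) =996248484/57595 = 17297.48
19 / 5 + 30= 33.80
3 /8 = 0.38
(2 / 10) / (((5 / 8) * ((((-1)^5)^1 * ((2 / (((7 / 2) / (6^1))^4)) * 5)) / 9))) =-2401/72000 = -0.03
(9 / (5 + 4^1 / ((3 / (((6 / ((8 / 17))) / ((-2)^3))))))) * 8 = 576/23 = 25.04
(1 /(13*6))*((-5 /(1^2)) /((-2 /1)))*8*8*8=640/39 = 16.41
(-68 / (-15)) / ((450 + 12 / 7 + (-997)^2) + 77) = 119/26106615 = 0.00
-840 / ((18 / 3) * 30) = -14/3 = -4.67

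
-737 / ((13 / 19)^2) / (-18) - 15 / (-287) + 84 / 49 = 77900653/873054 = 89.23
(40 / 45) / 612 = 2/1377 = 0.00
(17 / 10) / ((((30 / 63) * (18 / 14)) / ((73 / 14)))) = 8687/600 = 14.48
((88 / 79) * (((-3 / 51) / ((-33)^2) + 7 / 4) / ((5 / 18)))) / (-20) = -129587/369325 = -0.35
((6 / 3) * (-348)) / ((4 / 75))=-13050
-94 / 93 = -1.01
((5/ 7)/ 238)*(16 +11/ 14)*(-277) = -325475/23324 = -13.95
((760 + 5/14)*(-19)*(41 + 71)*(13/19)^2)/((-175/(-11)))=-31662488/665 = -47612.76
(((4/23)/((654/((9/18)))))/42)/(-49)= -1/15478218 = 0.00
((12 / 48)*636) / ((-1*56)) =-159/56 = -2.84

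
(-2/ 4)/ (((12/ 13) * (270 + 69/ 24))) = -13/6549 = 0.00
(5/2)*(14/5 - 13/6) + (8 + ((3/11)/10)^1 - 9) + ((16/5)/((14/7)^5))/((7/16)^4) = 5292979/1584660 = 3.34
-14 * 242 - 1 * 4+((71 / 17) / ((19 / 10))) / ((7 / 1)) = -7668602/2261 = -3391.69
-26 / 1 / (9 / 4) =-11.56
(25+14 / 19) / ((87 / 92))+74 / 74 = 15547/551 = 28.22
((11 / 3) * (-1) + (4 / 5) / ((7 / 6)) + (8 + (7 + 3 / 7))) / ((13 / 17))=22219/1365 = 16.28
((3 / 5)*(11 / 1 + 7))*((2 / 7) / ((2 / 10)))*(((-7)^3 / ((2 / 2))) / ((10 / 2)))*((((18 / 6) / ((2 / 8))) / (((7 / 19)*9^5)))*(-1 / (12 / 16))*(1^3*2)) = 17024/10935 = 1.56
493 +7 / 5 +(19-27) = 2432/5 = 486.40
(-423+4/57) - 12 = -24791/57 = -434.93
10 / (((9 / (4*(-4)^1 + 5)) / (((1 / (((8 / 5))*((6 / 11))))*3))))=-3025/72 = -42.01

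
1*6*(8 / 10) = 24/5 = 4.80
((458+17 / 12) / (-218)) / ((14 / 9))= -16539/12208 = -1.35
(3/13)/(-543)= -1/2353 = 0.00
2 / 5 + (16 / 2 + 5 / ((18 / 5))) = 881/90 = 9.79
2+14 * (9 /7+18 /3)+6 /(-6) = 103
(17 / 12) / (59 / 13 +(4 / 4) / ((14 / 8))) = 1547/5580 = 0.28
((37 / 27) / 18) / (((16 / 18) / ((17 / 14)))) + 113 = 684053/6048 = 113.10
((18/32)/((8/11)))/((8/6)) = 0.58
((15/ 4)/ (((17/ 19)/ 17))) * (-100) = -7125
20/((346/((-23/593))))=-230/102589 = 0.00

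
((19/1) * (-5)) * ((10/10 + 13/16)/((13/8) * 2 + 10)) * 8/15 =-1102/159 = -6.93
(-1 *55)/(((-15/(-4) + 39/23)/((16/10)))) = -8096/501 = -16.16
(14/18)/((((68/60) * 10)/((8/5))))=28/255 = 0.11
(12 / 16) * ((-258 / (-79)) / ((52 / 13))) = 387/632 = 0.61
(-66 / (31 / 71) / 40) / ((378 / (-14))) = 781/5580 = 0.14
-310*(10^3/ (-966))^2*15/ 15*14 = -155000000/33327 = -4650.88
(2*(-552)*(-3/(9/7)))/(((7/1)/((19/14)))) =3496/7 = 499.43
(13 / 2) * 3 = 39/2 = 19.50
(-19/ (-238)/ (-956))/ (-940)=19/213876320 = 0.00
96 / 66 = 16/11 = 1.45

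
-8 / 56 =-1/7 = -0.14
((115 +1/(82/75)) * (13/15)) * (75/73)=617825/5986 = 103.21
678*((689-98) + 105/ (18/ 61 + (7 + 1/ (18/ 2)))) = 834160689/2033 = 410310.23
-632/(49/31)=-19592/49 = -399.84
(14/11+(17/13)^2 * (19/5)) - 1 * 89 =-755024/9295 = -81.23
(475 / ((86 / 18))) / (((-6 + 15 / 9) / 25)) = -320625/559 = -573.57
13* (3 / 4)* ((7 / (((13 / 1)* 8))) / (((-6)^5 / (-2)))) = 7/41472 = 0.00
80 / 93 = 0.86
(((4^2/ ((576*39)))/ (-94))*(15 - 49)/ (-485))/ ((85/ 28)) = -7/40005225 = 0.00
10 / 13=0.77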